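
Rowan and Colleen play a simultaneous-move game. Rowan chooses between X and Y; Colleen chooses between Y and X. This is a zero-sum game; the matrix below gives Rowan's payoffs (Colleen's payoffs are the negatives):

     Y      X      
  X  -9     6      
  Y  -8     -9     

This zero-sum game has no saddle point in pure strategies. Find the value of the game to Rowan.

v = -129/16

For Rowan to be willing to mix, Rowan must be indifferent between X and Y, which pins down Colleen's mix.
  Rowan's payoff from X: q·(-9) + (1−q)·6 = -15q + 6
  Rowan's payoff from Y: q·(-8) + (1−q)·(-9) = q - 9
  -15q + 6 = q - 9  ⇒  -16q = -15  ⇒  q = 15/16.
The value is Rowan's expected payoff against this mix (using X): (15/16)·(-9) + (1/16)·6 = -129/16.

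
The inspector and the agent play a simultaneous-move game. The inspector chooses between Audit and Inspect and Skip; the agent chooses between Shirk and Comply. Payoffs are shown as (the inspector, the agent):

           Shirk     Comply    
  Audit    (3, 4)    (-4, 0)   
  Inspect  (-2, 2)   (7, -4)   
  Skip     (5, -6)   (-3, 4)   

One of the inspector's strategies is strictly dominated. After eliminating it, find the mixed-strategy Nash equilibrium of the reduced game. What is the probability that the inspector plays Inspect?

p = 5/8

The inspector's strategy Audit is strictly dominated by Skip: 5 > 3 and -3 > -4. Eliminate Audit.
The agent's indifference between Shirk and Comply determines the inspector's mixing probability p:
  the agent's payoff from Shirk: p·2 + (1−p)·(-6) = 8p - 6
  the agent's payoff from Comply: p·(-4) + (1−p)·4 = -8p + 4
  8p - 6 = -8p + 4  ⇒  16p = 10  ⇒  p = 5/8.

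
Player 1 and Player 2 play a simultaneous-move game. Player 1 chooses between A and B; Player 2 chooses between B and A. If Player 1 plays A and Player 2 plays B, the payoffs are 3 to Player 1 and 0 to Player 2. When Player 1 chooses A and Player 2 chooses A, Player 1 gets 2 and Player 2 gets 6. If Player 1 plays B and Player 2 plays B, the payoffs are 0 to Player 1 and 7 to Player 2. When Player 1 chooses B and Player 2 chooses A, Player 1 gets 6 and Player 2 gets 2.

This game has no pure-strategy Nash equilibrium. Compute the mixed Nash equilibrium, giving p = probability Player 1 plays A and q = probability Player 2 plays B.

In a mixed equilibrium Player 2 is indifferent between B and A; this condition fixes p.
  Player 2's payoff to B: p·0 + (1−p)·7 = -7p + 7
  Player 2's payoff to A: p·6 + (1−p)·2 = 4p + 2
  -7p + 7 = 4p + 2  ⇒  -11p = -5  ⇒  p = 5/11.
Player 2's mix must leave Player 1 indifferent between A and B.
  Player 1's payoff to A: q·3 + (1−q)·2 = q + 2
  Player 1's payoff to B: q·0 + (1−q)·6 = -6q + 6
  q + 2 = -6q + 6  ⇒  7q = 4  ⇒  q = 4/7.

p = 5/11, q = 4/7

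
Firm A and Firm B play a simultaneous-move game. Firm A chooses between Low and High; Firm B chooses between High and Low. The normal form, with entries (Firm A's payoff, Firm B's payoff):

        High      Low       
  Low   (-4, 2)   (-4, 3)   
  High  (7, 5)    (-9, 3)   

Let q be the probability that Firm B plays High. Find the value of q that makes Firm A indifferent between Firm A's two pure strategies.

In a mixed equilibrium Firm A is indifferent between Low and High; this condition fixes q.
  Firm A's expected payoff from Low: q·(-4) + (1−q)·(-4) = -4
  Firm A's expected payoff from High: q·7 + (1−q)·(-9) = 16q - 9
  -4 = 16q - 9  ⇒  -16q = -5  ⇒  q = 5/16.

q = 5/16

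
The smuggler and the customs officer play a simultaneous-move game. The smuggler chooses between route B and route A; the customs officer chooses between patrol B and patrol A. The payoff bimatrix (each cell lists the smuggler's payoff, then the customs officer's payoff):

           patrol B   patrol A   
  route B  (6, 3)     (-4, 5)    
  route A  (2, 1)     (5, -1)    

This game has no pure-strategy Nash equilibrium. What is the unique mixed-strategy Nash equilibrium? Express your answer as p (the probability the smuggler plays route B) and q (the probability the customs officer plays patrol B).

For the customs officer to be willing to mix, the customs officer must be indifferent between patrol B and patrol A, which pins down the smuggler's mix.
  the customs officer's expected payoff from patrol B: p·3 + (1−p)·1 = 2p + 1
  the customs officer's expected payoff from patrol A: p·5 + (1−p)·(-1) = 6p - 1
  2p + 1 = 6p - 1  ⇒  -4p = -2  ⇒  p = 1/2.
The customs officer's mix must leave the smuggler indifferent between route B and route A.
  the smuggler's payoff to route B: q·6 + (1−q)·(-4) = 10q - 4
  the smuggler's payoff to route A: q·2 + (1−q)·5 = -3q + 5
  10q - 4 = -3q + 5  ⇒  13q = 9  ⇒  q = 9/13.

p = 1/2, q = 9/13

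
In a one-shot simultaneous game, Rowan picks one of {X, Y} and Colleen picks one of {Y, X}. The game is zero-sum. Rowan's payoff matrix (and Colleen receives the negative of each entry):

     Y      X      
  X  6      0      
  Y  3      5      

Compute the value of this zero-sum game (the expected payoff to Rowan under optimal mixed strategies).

For Rowan to be willing to mix, Rowan must be indifferent between X and Y, which pins down Colleen's mix.
  Rowan's expected payoff from X: q·6 + (1−q)·0 = 6q
  Rowan's expected payoff from Y: q·3 + (1−q)·5 = -2q + 5
  6q = -2q + 5  ⇒  8q = 5  ⇒  q = 5/8.
The value is Rowan's expected payoff against this mix (using X): (5/8)·6 + (3/8)·0 = 15/4.

v = 15/4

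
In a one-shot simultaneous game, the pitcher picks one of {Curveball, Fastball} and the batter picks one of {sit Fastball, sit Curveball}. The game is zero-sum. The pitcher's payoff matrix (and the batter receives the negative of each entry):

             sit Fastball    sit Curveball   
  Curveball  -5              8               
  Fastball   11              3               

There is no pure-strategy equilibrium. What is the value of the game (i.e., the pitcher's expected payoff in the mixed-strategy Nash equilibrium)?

v = 103/21

In a mixed equilibrium the pitcher is indifferent between Curveball and Fastball; this condition fixes q.
  the pitcher's expected payoff from Curveball: q·(-5) + (1−q)·8 = -13q + 8
  the pitcher's expected payoff from Fastball: q·11 + (1−q)·3 = 8q + 3
  -13q + 8 = 8q + 3  ⇒  -21q = -5  ⇒  q = 5/21.
The value is the pitcher's expected payoff against this mix (using Curveball): (5/21)·(-5) + (16/21)·8 = 103/21.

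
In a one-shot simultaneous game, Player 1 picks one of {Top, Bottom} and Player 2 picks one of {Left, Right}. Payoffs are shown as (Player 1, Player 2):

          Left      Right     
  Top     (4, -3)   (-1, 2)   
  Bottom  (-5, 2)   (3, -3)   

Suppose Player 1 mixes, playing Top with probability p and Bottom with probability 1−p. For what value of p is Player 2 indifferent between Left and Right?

In a mixed equilibrium Player 2 is indifferent between Left and Right; this condition fixes p.
  Player 2's expected payoff from Left: p·(-3) + (1−p)·2 = -5p + 2
  Player 2's expected payoff from Right: p·2 + (1−p)·(-3) = 5p - 3
  -5p + 2 = 5p - 3  ⇒  -10p = -5  ⇒  p = 1/2.

p = 1/2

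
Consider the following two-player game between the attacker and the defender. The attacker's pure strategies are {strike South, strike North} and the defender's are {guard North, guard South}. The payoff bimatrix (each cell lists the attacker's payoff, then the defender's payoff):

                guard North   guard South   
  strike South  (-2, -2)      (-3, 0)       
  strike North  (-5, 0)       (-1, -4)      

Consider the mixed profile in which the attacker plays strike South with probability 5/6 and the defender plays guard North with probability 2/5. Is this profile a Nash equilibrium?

Given the attacker's mix p = 5/6, the defender's payoff from guard North is -5/3 but from guard South is -2/3. The defender strictly prefers guard South, so the defender would not mix.
So the proposed profile is not a Nash equilibrium.

No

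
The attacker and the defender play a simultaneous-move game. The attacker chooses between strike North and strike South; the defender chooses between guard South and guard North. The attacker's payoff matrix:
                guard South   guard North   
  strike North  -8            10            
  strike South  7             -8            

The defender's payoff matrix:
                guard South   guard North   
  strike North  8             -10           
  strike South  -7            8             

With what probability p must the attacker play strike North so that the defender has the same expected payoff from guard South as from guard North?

p = 5/11

The defender's indifference between guard South and guard North determines the attacker's mixing probability p:
  the defender's payoff from guard South: p·8 + (1−p)·(-7) = 15p - 7
  the defender's payoff from guard North: p·(-10) + (1−p)·8 = -18p + 8
  15p - 7 = -18p + 8  ⇒  33p = 15  ⇒  p = 5/11.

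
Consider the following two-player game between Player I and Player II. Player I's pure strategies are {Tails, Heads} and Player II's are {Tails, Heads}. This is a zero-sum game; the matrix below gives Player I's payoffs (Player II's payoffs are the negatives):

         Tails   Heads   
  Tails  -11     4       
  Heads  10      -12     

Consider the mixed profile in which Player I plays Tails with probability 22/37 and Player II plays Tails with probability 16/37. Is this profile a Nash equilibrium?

Yes

Check Player II's indifference given Player I's mix p = 22/37:
  payoff from Tails = 92/37; payoff from Heads = 92/37 — equal.
Check Player I's indifference given Player II's mix q = 16/37:
  payoff from Tails = -92/37; payoff from Heads = -92/37 — equal.
Both players are indifferent, so neither can profitably deviate.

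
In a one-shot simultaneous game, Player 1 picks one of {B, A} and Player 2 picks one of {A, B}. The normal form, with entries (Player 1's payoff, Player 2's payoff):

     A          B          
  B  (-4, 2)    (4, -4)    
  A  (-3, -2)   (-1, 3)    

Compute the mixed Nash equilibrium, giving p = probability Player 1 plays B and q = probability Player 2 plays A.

In a mixed equilibrium Player 2 is indifferent between A and B; this condition fixes p.
  Player 2's payoff from A: p·2 + (1−p)·(-2) = 4p - 2
  Player 2's payoff from B: p·(-4) + (1−p)·3 = -7p + 3
  4p - 2 = -7p + 3  ⇒  11p = 5  ⇒  p = 5/11.
Player 2's mix must leave Player 1 indifferent between B and A.
  Player 1's payoff to B: q·(-4) + (1−q)·4 = -8q + 4
  Player 1's payoff to A: q·(-3) + (1−q)·(-1) = -2q - 1
  -8q + 4 = -2q - 1  ⇒  -6q = -5  ⇒  q = 5/6.

p = 5/11, q = 5/6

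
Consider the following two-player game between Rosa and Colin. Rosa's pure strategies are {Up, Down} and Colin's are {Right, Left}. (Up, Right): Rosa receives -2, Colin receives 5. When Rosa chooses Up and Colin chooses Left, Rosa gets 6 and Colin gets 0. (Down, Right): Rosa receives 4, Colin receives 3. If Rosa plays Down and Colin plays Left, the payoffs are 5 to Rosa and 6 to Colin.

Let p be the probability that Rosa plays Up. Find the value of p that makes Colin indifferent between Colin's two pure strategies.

In a mixed equilibrium Colin is indifferent between Right and Left; this condition fixes p.
  Colin's payoff to Right: p·5 + (1−p)·3 = 2p + 3
  Colin's payoff to Left: p·0 + (1−p)·6 = -6p + 6
  2p + 3 = -6p + 6  ⇒  8p = 3  ⇒  p = 3/8.

p = 3/8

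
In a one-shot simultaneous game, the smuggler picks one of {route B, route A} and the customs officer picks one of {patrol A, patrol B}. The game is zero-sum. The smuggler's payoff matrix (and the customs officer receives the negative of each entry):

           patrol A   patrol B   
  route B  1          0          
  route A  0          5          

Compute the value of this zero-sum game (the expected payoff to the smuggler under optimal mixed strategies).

v = 5/6

Set the smuggler's expected payoff from route B equal to that from route A:
  the smuggler's payoff from route B: q·1 + (1−q)·0 = q
  the smuggler's payoff from route A: q·0 + (1−q)·5 = -5q + 5
  q = -5q + 5  ⇒  6q = 5  ⇒  q = 5/6.
The value is the smuggler's expected payoff against this mix (using route B): (5/6)·1 + (1/6)·0 = 5/6.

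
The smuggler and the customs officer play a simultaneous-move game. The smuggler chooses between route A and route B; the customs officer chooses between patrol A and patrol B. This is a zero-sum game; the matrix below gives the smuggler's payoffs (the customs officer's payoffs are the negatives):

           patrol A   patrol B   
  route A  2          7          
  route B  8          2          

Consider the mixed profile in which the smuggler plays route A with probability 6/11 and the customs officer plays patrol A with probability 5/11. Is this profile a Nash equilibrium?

Check the customs officer's indifference given the smuggler's mix p = 6/11:
  payoff from patrol A = -52/11; payoff from patrol B = -52/11 — equal.
Check the smuggler's indifference given the customs officer's mix q = 5/11:
  payoff from route A = 52/11; payoff from route B = 52/11 — equal.
Both players are indifferent, so neither can profitably deviate.

Yes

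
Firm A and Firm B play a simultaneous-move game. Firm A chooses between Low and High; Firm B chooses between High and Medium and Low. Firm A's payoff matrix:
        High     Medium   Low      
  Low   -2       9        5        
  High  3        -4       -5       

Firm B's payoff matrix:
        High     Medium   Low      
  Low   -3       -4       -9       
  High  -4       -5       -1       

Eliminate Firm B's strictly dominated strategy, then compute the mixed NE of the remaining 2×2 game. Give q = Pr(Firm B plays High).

q = 2/3

Firm B's strategy Medium is strictly dominated by High: -3 > -4 and -4 > -5. Eliminate Medium.
In a mixed equilibrium Firm A is indifferent between Low and High; this condition fixes q.
  Firm A's payoff from Low: q·(-2) + (1−q)·5 = -7q + 5
  Firm A's payoff from High: q·3 + (1−q)·(-5) = 8q - 5
  -7q + 5 = 8q - 5  ⇒  -15q = -10  ⇒  q = 2/3.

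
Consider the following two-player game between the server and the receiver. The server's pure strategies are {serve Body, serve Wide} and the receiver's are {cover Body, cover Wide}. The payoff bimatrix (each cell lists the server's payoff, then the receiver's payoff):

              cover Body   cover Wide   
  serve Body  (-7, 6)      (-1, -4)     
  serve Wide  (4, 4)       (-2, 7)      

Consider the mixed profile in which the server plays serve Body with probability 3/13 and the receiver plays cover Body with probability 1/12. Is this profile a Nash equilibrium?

Check the receiver's indifference given the server's mix p = 3/13:
  payoff from cover Body = 58/13; payoff from cover Wide = 58/13 — equal.
Check the server's indifference given the receiver's mix q = 1/12:
  payoff from serve Body = -3/2; payoff from serve Wide = -3/2 — equal.
Both players are indifferent, so neither can profitably deviate.

Yes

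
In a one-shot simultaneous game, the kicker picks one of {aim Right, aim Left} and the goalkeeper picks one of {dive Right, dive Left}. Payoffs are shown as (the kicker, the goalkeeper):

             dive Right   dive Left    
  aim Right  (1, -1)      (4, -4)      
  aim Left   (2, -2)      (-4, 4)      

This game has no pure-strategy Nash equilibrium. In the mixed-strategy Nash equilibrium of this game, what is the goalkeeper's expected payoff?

-4/3

Set the goalkeeper's expected payoff from dive Right equal to that from dive Left:
  the goalkeeper's payoff to dive Right: p·(-1) + (1−p)·(-2) = p - 2
  the goalkeeper's payoff to dive Left: p·(-4) + (1−p)·4 = -8p + 4
  p - 2 = -8p + 4  ⇒  9p = 6  ⇒  p = 2/3.
At equilibrium the goalkeeper is indifferent across columns, so the goalkeeper's payoff equals the payoff from dive Right: (2/3)·(-1) + (1/3)·(-2) = -4/3.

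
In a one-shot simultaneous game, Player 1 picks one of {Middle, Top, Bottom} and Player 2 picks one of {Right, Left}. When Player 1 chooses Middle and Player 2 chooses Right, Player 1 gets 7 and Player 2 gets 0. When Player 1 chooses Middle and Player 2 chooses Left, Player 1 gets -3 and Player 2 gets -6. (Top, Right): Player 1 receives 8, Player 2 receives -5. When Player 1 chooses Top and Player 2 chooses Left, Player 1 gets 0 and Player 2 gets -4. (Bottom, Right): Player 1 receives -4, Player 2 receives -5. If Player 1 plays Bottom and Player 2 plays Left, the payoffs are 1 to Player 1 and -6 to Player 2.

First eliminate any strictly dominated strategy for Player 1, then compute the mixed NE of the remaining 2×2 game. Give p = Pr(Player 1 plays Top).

Player 1's strategy Middle is strictly dominated by Top: 8 > 7 and 0 > -3. Eliminate Middle.
For Player 2 to be willing to mix, Player 2 must be indifferent between Right and Left, which pins down Player 1's mix.
  Player 2's expected payoff from Right: p·(-5) + (1−p)·(-5) = -5
  Player 2's expected payoff from Left: p·(-4) + (1−p)·(-6) = 2p - 6
  -5 = 2p - 6  ⇒  -2p = -1  ⇒  p = 1/2.

p = 1/2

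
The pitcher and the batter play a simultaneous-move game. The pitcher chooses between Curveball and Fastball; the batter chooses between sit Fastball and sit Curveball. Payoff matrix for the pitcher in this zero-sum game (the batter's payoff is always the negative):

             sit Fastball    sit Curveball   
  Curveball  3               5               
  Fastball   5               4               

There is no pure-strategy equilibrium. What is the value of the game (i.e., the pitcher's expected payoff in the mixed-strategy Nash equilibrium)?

The pitcher's indifference between Curveball and Fastball determines the batter's mixing probability q:
  the pitcher's payoff from Curveball: q·3 + (1−q)·5 = -2q + 5
  the pitcher's payoff from Fastball: q·5 + (1−q)·4 = q + 4
  -2q + 5 = q + 4  ⇒  -3q = -1  ⇒  q = 1/3.
The value is the pitcher's expected payoff against this mix (using Curveball): (1/3)·3 + (2/3)·5 = 13/3.

v = 13/3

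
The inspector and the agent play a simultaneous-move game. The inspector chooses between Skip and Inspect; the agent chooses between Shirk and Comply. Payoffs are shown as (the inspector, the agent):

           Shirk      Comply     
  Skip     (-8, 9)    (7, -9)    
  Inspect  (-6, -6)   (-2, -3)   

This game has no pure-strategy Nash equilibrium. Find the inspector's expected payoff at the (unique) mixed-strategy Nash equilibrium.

The agent's mix must leave the inspector indifferent between Skip and Inspect.
  the inspector's payoff to Skip: q·(-8) + (1−q)·7 = -15q + 7
  the inspector's payoff to Inspect: q·(-6) + (1−q)·(-2) = -4q - 2
  -15q + 7 = -4q - 2  ⇒  -11q = -9  ⇒  q = 9/11.
At equilibrium the inspector is indifferent across rows, so the inspector's payoff equals the payoff from Skip: (9/11)·(-8) + (2/11)·7 = -58/11.

-58/11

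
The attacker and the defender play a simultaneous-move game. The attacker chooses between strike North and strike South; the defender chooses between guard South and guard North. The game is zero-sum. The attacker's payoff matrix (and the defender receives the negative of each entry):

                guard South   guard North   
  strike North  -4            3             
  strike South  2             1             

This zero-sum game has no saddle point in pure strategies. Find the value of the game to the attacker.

In a mixed equilibrium the attacker is indifferent between strike North and strike South; this condition fixes q.
  the attacker's payoff to strike North: q·(-4) + (1−q)·3 = -7q + 3
  the attacker's payoff to strike South: q·2 + (1−q)·1 = q + 1
  -7q + 3 = q + 1  ⇒  -8q = -2  ⇒  q = 1/4.
The value is the attacker's expected payoff against this mix (using strike North): (1/4)·(-4) + (3/4)·3 = 5/4.

v = 5/4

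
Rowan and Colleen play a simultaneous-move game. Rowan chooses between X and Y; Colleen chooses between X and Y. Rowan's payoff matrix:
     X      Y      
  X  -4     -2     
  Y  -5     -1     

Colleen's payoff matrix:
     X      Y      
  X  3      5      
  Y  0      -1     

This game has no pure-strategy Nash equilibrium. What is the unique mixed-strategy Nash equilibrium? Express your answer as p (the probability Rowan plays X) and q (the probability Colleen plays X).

Rowan's mix must leave Colleen indifferent between X and Y.
  Colleen's payoff from X: p·3 + (1−p)·0 = 3p
  Colleen's payoff from Y: p·5 + (1−p)·(-1) = 6p - 1
  3p = 6p - 1  ⇒  -3p = -1  ⇒  p = 1/3.
Set Rowan's expected payoff from X equal to that from Y:
  Rowan's payoff to X: q·(-4) + (1−q)·(-2) = -2q - 2
  Rowan's payoff to Y: q·(-5) + (1−q)·(-1) = -4q - 1
  -2q - 2 = -4q - 1  ⇒  2q = 1  ⇒  q = 1/2.

p = 1/3, q = 1/2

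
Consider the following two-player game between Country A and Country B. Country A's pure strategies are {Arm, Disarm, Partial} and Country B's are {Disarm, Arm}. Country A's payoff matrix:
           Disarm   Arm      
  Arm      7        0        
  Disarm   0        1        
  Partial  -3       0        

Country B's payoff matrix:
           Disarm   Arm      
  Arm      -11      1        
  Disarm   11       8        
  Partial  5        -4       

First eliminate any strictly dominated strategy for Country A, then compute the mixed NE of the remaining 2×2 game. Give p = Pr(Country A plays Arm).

p = 1/5

Country A's strategy Partial is strictly dominated by Disarm: 0 > -3 and 1 > 0. Eliminate Partial.
Set Country B's expected payoff from Disarm equal to that from Arm:
  Country B's payoff from Disarm: p·(-11) + (1−p)·11 = -22p + 11
  Country B's payoff from Arm: p·1 + (1−p)·8 = -7p + 8
  -22p + 11 = -7p + 8  ⇒  -15p = -3  ⇒  p = 1/5.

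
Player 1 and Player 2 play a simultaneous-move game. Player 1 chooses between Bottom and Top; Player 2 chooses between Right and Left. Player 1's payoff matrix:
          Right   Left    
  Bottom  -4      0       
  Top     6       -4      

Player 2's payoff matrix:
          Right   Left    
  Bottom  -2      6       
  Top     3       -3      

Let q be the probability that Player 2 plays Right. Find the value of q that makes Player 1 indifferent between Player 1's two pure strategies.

For Player 1 to be willing to mix, Player 1 must be indifferent between Bottom and Top, which pins down Player 2's mix.
  Player 1's expected payoff from Bottom: q·(-4) + (1−q)·0 = -4q
  Player 1's expected payoff from Top: q·6 + (1−q)·(-4) = 10q - 4
  -4q = 10q - 4  ⇒  -14q = -4  ⇒  q = 2/7.

q = 2/7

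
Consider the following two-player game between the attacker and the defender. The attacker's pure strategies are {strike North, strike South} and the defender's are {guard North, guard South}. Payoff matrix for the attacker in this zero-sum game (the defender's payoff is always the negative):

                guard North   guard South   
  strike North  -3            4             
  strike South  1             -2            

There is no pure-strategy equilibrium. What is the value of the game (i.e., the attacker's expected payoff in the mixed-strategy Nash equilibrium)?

v = -1/5

For the attacker to be willing to mix, the attacker must be indifferent between strike North and strike South, which pins down the defender's mix.
  the attacker's expected payoff from strike North: q·(-3) + (1−q)·4 = -7q + 4
  the attacker's expected payoff from strike South: q·1 + (1−q)·(-2) = 3q - 2
  -7q + 4 = 3q - 2  ⇒  -10q = -6  ⇒  q = 3/5.
The value is the attacker's expected payoff against this mix (using strike North): (3/5)·(-3) + (2/5)·4 = -1/5.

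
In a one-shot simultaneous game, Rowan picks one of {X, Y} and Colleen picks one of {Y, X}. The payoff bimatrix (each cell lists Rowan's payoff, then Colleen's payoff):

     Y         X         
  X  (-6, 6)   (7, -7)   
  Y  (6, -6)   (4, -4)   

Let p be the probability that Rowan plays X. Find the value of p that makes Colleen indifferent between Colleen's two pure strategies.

Rowan's mix must leave Colleen indifferent between Y and X.
  Colleen's expected payoff from Y: p·6 + (1−p)·(-6) = 12p - 6
  Colleen's expected payoff from X: p·(-7) + (1−p)·(-4) = -3p - 4
  12p - 6 = -3p - 4  ⇒  15p = 2  ⇒  p = 2/15.

p = 2/15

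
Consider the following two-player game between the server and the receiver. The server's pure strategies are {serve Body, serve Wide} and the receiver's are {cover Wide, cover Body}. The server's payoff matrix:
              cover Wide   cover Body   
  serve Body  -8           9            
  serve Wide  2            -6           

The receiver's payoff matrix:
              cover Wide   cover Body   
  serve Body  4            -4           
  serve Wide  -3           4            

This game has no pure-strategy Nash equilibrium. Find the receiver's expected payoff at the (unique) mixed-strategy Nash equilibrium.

In a mixed equilibrium the receiver is indifferent between cover Wide and cover Body; this condition fixes p.
  the receiver's payoff to cover Wide: p·4 + (1−p)·(-3) = 7p - 3
  the receiver's payoff to cover Body: p·(-4) + (1−p)·4 = -8p + 4
  7p - 3 = -8p + 4  ⇒  15p = 7  ⇒  p = 7/15.
At equilibrium the receiver is indifferent across columns, so the receiver's payoff equals the payoff from cover Wide: (7/15)·4 + (8/15)·(-3) = 4/15.

4/15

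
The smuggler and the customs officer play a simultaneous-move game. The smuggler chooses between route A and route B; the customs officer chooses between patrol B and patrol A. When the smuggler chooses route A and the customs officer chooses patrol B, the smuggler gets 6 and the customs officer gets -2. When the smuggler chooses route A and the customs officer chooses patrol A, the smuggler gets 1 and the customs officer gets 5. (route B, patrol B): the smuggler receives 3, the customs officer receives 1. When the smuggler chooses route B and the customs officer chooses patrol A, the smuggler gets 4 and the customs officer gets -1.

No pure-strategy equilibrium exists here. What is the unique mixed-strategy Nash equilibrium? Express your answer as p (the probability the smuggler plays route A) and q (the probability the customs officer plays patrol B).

The smuggler's mix must leave the customs officer indifferent between patrol B and patrol A.
  the customs officer's expected payoff from patrol B: p·(-2) + (1−p)·1 = -3p + 1
  the customs officer's expected payoff from patrol A: p·5 + (1−p)·(-1) = 6p - 1
  -3p + 1 = 6p - 1  ⇒  -9p = -2  ⇒  p = 2/9.
For the smuggler to be willing to mix, the smuggler must be indifferent between route A and route B, which pins down the customs officer's mix.
  the smuggler's payoff from route A: q·6 + (1−q)·1 = 5q + 1
  the smuggler's payoff from route B: q·3 + (1−q)·4 = -q + 4
  5q + 1 = -q + 4  ⇒  6q = 3  ⇒  q = 1/2.

p = 2/9, q = 1/2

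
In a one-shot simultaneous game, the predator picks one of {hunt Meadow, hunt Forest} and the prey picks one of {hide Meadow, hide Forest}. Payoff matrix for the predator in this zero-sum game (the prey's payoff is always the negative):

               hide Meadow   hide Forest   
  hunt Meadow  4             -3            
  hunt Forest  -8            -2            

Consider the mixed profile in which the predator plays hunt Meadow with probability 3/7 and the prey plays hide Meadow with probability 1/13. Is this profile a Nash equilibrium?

Given the predator's mix p = 3/7, the prey's payoff from hide Meadow is 20/7 but from hide Forest is 17/7. The prey strictly prefers hide Meadow, so the prey would not mix.
So the proposed profile is not a Nash equilibrium.

No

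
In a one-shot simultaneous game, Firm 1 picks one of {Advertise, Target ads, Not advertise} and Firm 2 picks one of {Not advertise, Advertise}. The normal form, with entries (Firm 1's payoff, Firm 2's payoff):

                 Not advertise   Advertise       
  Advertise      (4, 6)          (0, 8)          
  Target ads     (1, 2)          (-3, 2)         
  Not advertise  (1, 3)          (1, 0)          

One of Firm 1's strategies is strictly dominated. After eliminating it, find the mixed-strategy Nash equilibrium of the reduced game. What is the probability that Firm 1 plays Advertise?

Firm 1's strategy Target ads is strictly dominated by Advertise: 4 > 1 and 0 > -3. Eliminate Target ads.
In a mixed equilibrium Firm 2 is indifferent between Not advertise and Advertise; this condition fixes p.
  Firm 2's payoff to Not advertise: p·6 + (1−p)·3 = 3p + 3
  Firm 2's payoff to Advertise: p·8 + (1−p)·0 = 8p
  3p + 3 = 8p  ⇒  -5p = -3  ⇒  p = 3/5.

p = 3/5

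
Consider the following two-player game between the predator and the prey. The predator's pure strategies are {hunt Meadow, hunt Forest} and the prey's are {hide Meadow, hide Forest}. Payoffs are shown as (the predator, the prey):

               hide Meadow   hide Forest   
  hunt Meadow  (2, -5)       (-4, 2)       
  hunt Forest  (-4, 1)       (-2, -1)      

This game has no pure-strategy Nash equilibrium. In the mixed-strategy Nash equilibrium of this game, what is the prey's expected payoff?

The predator's mix must leave the prey indifferent between hide Meadow and hide Forest.
  the prey's expected payoff from hide Meadow: p·(-5) + (1−p)·1 = -6p + 1
  the prey's expected payoff from hide Forest: p·2 + (1−p)·(-1) = 3p - 1
  -6p + 1 = 3p - 1  ⇒  -9p = -2  ⇒  p = 2/9.
At equilibrium the prey is indifferent across columns, so the prey's payoff equals the payoff from hide Meadow: (2/9)·(-5) + (7/9)·1 = -1/3.

-1/3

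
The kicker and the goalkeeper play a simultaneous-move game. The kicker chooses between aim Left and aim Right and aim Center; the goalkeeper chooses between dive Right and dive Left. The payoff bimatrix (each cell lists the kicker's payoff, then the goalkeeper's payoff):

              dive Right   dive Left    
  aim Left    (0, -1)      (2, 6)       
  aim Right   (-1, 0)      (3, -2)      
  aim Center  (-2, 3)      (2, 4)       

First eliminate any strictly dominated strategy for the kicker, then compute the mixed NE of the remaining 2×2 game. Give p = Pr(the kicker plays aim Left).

The kicker's strategy aim Center is strictly dominated by aim Right: -1 > -2 and 3 > 2. Eliminate aim Center.
Set the goalkeeper's expected payoff from dive Right equal to that from dive Left:
  the goalkeeper's payoff to dive Right: p·(-1) + (1−p)·0 = -p
  the goalkeeper's payoff to dive Left: p·6 + (1−p)·(-2) = 8p - 2
  -p = 8p - 2  ⇒  -9p = -2  ⇒  p = 2/9.

p = 2/9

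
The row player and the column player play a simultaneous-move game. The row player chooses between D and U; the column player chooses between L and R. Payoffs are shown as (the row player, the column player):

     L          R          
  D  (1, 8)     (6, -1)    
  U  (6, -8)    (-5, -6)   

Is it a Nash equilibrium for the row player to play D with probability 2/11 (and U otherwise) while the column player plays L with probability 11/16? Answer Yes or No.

Yes

Check the column player's indifference given the row player's mix p = 2/11:
  payoff from L = -56/11; payoff from R = -56/11 — equal.
Check the row player's indifference given the column player's mix q = 11/16:
  payoff from D = 41/16; payoff from U = 41/16 — equal.
Both players are indifferent, so neither can profitably deviate.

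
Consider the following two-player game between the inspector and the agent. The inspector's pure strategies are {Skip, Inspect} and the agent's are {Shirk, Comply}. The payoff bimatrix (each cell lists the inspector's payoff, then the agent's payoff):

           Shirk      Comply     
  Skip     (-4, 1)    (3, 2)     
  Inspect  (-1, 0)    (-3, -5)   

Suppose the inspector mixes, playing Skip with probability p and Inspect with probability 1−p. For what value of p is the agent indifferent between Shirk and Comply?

p = 5/6

The inspector's mix must leave the agent indifferent between Shirk and Comply.
  the agent's payoff from Shirk: p·1 + (1−p)·0 = p
  the agent's payoff from Comply: p·2 + (1−p)·(-5) = 7p - 5
  p = 7p - 5  ⇒  -6p = -5  ⇒  p = 5/6.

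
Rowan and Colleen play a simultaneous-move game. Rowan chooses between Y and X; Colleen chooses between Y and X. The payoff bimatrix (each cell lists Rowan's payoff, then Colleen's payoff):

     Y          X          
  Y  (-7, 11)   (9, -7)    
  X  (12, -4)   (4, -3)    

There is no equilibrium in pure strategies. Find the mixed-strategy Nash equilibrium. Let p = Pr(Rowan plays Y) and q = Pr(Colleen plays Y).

Colleen's indifference between Y and X determines Rowan's mixing probability p:
  Colleen's expected payoff from Y: p·11 + (1−p)·(-4) = 15p - 4
  Colleen's expected payoff from X: p·(-7) + (1−p)·(-3) = -4p - 3
  15p - 4 = -4p - 3  ⇒  19p = 1  ⇒  p = 1/19.
Rowan's indifference between Y and X determines Colleen's mixing probability q:
  Rowan's payoff to Y: q·(-7) + (1−q)·9 = -16q + 9
  Rowan's payoff to X: q·12 + (1−q)·4 = 8q + 4
  -16q + 9 = 8q + 4  ⇒  -24q = -5  ⇒  q = 5/24.

p = 1/19, q = 5/24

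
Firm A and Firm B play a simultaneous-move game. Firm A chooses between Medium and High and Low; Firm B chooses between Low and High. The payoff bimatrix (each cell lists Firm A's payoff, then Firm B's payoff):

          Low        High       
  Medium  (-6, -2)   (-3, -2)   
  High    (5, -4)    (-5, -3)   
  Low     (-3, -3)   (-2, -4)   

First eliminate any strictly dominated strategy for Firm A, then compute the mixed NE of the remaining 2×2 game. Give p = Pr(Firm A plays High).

Firm A's strategy Medium is strictly dominated by Low: -3 > -6 and -2 > -3. Eliminate Medium.
Firm A's mix must leave Firm B indifferent between Low and High.
  Firm B's payoff to Low: p·(-4) + (1−p)·(-3) = -p - 3
  Firm B's payoff to High: p·(-3) + (1−p)·(-4) = p - 4
  -p - 3 = p - 4  ⇒  -2p = -1  ⇒  p = 1/2.

p = 1/2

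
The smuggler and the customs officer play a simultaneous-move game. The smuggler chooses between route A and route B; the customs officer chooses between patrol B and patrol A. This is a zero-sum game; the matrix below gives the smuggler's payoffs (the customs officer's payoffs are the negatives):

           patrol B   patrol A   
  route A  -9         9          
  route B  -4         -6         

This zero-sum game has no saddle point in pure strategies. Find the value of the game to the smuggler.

v = -9/2

Set the smuggler's expected payoff from route A equal to that from route B:
  the smuggler's payoff to route A: q·(-9) + (1−q)·9 = -18q + 9
  the smuggler's payoff to route B: q·(-4) + (1−q)·(-6) = 2q - 6
  -18q + 9 = 2q - 6  ⇒  -20q = -15  ⇒  q = 3/4.
The value is the smuggler's expected payoff against this mix (using route A): (3/4)·(-9) + (1/4)·9 = -9/2.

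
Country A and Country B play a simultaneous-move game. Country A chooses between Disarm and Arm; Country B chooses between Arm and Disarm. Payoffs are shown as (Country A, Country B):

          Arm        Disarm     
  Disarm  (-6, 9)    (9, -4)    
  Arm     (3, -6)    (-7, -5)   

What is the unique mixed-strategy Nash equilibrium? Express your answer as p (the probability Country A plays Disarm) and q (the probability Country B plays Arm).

In a mixed equilibrium Country B is indifferent between Arm and Disarm; this condition fixes p.
  Country B's payoff to Arm: p·9 + (1−p)·(-6) = 15p - 6
  Country B's payoff to Disarm: p·(-4) + (1−p)·(-5) = p - 5
  15p - 6 = p - 5  ⇒  14p = 1  ⇒  p = 1/14.
In a mixed equilibrium Country A is indifferent between Disarm and Arm; this condition fixes q.
  Country A's payoff to Disarm: q·(-6) + (1−q)·9 = -15q + 9
  Country A's payoff to Arm: q·3 + (1−q)·(-7) = 10q - 7
  -15q + 9 = 10q - 7  ⇒  -25q = -16  ⇒  q = 16/25.

p = 1/14, q = 16/25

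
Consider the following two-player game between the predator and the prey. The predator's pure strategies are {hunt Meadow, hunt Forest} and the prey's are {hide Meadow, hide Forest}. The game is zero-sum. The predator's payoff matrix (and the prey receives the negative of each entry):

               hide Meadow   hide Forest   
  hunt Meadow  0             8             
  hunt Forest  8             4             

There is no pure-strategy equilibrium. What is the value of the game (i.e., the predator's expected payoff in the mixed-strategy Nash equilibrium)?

The prey's mix must leave the predator indifferent between hunt Meadow and hunt Forest.
  the predator's payoff from hunt Meadow: q·0 + (1−q)·8 = -8q + 8
  the predator's payoff from hunt Forest: q·8 + (1−q)·4 = 4q + 4
  -8q + 8 = 4q + 4  ⇒  -12q = -4  ⇒  q = 1/3.
The value is the predator's expected payoff against this mix (using hunt Meadow): (1/3)·0 + (2/3)·8 = 16/3.

v = 16/3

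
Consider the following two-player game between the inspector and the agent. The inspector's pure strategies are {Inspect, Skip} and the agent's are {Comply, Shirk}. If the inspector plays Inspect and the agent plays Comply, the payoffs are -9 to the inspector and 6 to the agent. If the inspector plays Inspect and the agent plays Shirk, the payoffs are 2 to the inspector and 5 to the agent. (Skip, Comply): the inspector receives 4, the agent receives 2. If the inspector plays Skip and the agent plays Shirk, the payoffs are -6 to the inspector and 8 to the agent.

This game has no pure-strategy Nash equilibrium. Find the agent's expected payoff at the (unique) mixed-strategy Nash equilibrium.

For the agent to be willing to mix, the agent must be indifferent between Comply and Shirk, which pins down the inspector's mix.
  the agent's payoff to Comply: p·6 + (1−p)·2 = 4p + 2
  the agent's payoff to Shirk: p·5 + (1−p)·8 = -3p + 8
  4p + 2 = -3p + 8  ⇒  7p = 6  ⇒  p = 6/7.
At equilibrium the agent is indifferent across columns, so the agent's payoff equals the payoff from Comply: (6/7)·6 + (1/7)·2 = 38/7.

38/7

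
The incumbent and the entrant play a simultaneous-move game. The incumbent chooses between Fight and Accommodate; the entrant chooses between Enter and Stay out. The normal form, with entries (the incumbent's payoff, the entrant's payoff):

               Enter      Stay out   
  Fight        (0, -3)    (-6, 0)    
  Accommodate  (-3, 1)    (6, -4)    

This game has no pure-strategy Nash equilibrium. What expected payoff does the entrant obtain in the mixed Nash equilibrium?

The entrant's indifference between Enter and Stay out determines the incumbent's mixing probability p:
  the entrant's payoff to Enter: p·(-3) + (1−p)·1 = -4p + 1
  the entrant's payoff to Stay out: p·0 + (1−p)·(-4) = 4p - 4
  -4p + 1 = 4p - 4  ⇒  -8p = -5  ⇒  p = 5/8.
At equilibrium the entrant is indifferent across columns, so the entrant's payoff equals the payoff from Enter: (5/8)·(-3) + (3/8)·1 = -3/2.

-3/2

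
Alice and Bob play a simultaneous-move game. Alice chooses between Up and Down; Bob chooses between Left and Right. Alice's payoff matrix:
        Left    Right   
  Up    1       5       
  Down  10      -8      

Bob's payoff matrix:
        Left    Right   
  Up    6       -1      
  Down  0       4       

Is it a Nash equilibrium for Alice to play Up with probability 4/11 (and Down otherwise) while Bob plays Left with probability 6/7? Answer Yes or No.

Given Bob's mix q = 6/7, Alice's payoff from Up is 11/7 but from Down is 52/7. Alice strictly prefers Down, so Alice would not mix.
So the proposed profile is not a Nash equilibrium.

No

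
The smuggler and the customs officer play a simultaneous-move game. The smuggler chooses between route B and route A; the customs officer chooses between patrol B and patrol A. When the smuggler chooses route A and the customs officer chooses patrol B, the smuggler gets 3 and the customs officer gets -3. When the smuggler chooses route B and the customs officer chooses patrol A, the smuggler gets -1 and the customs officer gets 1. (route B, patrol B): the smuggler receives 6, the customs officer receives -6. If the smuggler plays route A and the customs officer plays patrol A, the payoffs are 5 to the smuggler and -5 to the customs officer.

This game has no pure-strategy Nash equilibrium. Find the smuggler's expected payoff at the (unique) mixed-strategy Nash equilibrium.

The customs officer's mix must leave the smuggler indifferent between route B and route A.
  the smuggler's payoff to route B: q·6 + (1−q)·(-1) = 7q - 1
  the smuggler's payoff to route A: q·3 + (1−q)·5 = -2q + 5
  7q - 1 = -2q + 5  ⇒  9q = 6  ⇒  q = 2/3.
At equilibrium the smuggler is indifferent across rows, so the smuggler's payoff equals the payoff from route B: (2/3)·6 + (1/3)·(-1) = 11/3.

11/3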